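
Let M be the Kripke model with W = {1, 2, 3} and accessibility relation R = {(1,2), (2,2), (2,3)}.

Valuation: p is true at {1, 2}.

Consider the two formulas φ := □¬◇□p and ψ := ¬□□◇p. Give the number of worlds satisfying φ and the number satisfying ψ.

For □¬◇□p:
1: successors {2}; ¬◇□p there: 2:F. ✗
2: successors {2, 3}; ¬◇□p there: 2:F, 3:T. ✗
3: no successors, so □¬◇□p holds vacuously. ✓
— 1 world.
For ¬□□◇p:
1: □□◇p is F. ✓
2: □□◇p is F. ✓
3: □□◇p is T. ✗
— 2 worlds.

1 and 2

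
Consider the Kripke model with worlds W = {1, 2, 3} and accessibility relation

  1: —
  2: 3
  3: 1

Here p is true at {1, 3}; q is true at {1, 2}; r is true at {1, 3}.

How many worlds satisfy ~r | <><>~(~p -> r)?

1: ~r is F, <><>~(~p -> r) is F. ✗
2: ~r is T, <><>~(~p -> r) is F. ✓
3: ~r is F, <><>~(~p -> r) is F. ✗
Satisfying worlds: {2}.

1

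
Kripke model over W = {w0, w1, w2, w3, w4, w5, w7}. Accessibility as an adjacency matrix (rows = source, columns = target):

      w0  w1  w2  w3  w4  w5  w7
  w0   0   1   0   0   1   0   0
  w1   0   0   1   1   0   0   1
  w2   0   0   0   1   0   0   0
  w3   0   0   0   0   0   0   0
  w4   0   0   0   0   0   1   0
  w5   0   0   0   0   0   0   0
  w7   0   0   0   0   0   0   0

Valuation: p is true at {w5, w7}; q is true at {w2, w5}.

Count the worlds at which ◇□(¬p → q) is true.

w0: successors {w1, w4}; □(¬p → q) there: w1:F, w4:T. ✓
w1: successors {w2, w3, w7}; □(¬p → q) there: w2:F, w3:T, w7:T. ✓
w2: successors {w3}; □(¬p → q) there: w3:T. ✓
w3: no successors, so ◇□(¬p → q) fails. ✗
w4: successors {w5}; □(¬p → q) there: w5:T. ✓
w5: no successors, so ◇□(¬p → q) fails. ✗
w7: no successors, so ◇□(¬p → q) fails. ✗
Satisfying worlds: {w0, w1, w2, w4}.

4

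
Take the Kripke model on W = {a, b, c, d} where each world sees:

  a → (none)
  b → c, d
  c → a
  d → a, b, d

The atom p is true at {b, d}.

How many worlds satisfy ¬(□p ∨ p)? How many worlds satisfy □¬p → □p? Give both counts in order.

For ¬(□p ∨ p):
a: □p ∨ p is T. ✗
b: □p ∨ p is T. ✗
c: □p ∨ p is F. ✓
d: □p ∨ p is T. ✗
— 1 world.
For □¬p → □p:
a: □¬p is T, □p is T. ✓
b: □¬p is F, □p is F. ✓
c: □¬p is T, □p is F. ✗
d: □¬p is F, □p is F. ✓
— 3 worlds.

1 and 3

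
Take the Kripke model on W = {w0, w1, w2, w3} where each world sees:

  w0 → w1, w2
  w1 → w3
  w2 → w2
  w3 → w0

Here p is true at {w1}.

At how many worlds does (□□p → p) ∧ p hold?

1

w0: □□p → p is T, p is F. ✗
w1: □□p → p is T, p is T. ✓
w2: □□p → p is T, p is F. ✗
w3: □□p → p is T, p is F. ✗
Satisfying worlds: {w1}.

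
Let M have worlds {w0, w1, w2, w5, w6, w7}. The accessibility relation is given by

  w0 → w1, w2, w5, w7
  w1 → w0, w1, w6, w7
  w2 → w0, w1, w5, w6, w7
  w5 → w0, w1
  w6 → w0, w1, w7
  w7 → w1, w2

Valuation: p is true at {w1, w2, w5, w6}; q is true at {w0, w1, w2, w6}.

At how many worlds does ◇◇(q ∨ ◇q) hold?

6

w0: successors {w1, w2, w5, w7}; ◇(q ∨ ◇q) there: w1:T, w2:T, w5:T, w7:T. ✓
w1: successors {w0, w1, w6, w7}; ◇(q ∨ ◇q) there: w0:T, w1:T, w6:T, w7:T. ✓
w2: successors {w0, w1, w5, w6, w7}; ◇(q ∨ ◇q) there: w0:T, w1:T, w5:T, w6:T, w7:T. ✓
w5: successors {w0, w1}; ◇(q ∨ ◇q) there: w0:T, w1:T. ✓
w6: successors {w0, w1, w7}; ◇(q ∨ ◇q) there: w0:T, w1:T, w7:T. ✓
w7: successors {w1, w2}; ◇(q ∨ ◇q) there: w1:T, w2:T. ✓
Satisfying worlds: {w0, w1, w2, w5, w6, w7}.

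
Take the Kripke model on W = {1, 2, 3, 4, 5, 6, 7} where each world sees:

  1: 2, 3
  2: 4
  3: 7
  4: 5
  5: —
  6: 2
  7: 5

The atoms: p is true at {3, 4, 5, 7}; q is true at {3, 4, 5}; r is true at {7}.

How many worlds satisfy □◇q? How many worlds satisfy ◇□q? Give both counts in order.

For □◇q:
1: successors {2, 3}; ◇q there: 2:T, 3:F. ✗
2: successors {4}; ◇q there: 4:T. ✓
3: successors {7}; ◇q there: 7:T. ✓
4: successors {5}; ◇q there: 5:F. ✗
5: no successors, so □◇q holds vacuously. ✓
6: successors {2}; ◇q there: 2:T. ✓
7: successors {5}; ◇q there: 5:F. ✗
— 4 worlds.
For ◇□q:
1: successors {2, 3}; □q there: 2:T, 3:F. ✓
2: successors {4}; □q there: 4:T. ✓
3: successors {7}; □q there: 7:T. ✓
4: successors {5}; □q there: 5:T. ✓
5: no successors, so ◇□q fails. ✗
6: successors {2}; □q there: 2:T. ✓
7: successors {5}; □q there: 5:T. ✓
— 6 worlds.

4 and 6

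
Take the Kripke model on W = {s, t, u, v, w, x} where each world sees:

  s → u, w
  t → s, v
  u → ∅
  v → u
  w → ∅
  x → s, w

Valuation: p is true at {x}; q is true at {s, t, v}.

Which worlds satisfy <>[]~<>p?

{s, t, v, x}

s: successors {u, w}; []~<>p there: u:T, w:T. ✓
t: successors {s, v}; []~<>p there: s:T, v:T. ✓
u: no successors, so <>[]~<>p fails. ✗
v: successors {u}; []~<>p there: u:T. ✓
w: no successors, so <>[]~<>p fails. ✗
x: successors {s, w}; []~<>p there: s:T, w:T. ✓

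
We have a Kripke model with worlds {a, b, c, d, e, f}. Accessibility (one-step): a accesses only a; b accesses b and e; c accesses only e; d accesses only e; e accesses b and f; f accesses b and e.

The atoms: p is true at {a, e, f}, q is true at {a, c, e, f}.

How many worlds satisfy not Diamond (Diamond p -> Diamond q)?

0

a: Diamond (Diamond p -> Diamond q) is T. ✗
b: Diamond (Diamond p -> Diamond q) is T. ✗
c: Diamond (Diamond p -> Diamond q) is T. ✗
d: Diamond (Diamond p -> Diamond q) is T. ✗
e: Diamond (Diamond p -> Diamond q) is T. ✗
f: Diamond (Diamond p -> Diamond q) is T. ✗
Satisfying worlds: ∅.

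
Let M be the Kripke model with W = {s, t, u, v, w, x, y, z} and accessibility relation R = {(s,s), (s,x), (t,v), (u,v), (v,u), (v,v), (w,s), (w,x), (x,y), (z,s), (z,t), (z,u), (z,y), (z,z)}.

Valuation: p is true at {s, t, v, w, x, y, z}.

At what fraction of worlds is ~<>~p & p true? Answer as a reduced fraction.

5/8

s: ~<>~p is T, p is T. ✓
t: ~<>~p is T, p is T. ✓
u: ~<>~p is T, p is F. ✗
v: ~<>~p is F, p is T. ✗
w: ~<>~p is T, p is T. ✓
x: ~<>~p is T, p is T. ✓
y: ~<>~p is T, p is T. ✓
z: ~<>~p is F, p is T. ✗
That's 5 of 8 worlds, so 5/8.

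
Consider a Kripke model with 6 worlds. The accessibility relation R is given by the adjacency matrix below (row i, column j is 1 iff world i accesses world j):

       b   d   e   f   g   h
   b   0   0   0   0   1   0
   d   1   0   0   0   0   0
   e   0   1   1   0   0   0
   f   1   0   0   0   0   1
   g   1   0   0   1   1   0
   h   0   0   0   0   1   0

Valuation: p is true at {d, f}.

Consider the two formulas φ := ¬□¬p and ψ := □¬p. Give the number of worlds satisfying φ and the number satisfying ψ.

For ¬□¬p:
b: □¬p is T. ✗
d: □¬p is T. ✗
e: □¬p is F. ✓
f: □¬p is T. ✗
g: □¬p is F. ✓
h: □¬p is T. ✗
— 2 worlds.
For □¬p:
b: successors {g}; ¬p there: g:T. ✓
d: successors {b}; ¬p there: b:T. ✓
e: successors {d, e}; ¬p there: d:F, e:T. ✗
f: successors {b, h}; ¬p there: b:T, h:T. ✓
g: successors {b, f, g}; ¬p there: b:T, f:F, g:T. ✗
h: successors {g}; ¬p there: g:T. ✓
— 4 worlds.

2 and 4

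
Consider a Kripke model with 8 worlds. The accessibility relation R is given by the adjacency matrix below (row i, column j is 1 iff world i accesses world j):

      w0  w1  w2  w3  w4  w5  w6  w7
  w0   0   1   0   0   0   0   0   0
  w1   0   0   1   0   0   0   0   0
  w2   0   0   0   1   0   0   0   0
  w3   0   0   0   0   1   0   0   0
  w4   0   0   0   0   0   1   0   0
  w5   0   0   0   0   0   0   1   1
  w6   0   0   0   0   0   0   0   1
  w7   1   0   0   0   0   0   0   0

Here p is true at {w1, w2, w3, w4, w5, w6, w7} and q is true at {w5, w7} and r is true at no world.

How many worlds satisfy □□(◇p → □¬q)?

w0: successors {w1}; □(◇p → □¬q) there: w1:T. ✓
w1: successors {w2}; □(◇p → □¬q) there: w2:T. ✓
w2: successors {w3}; □(◇p → □¬q) there: w3:F. ✗
w3: successors {w4}; □(◇p → □¬q) there: w4:F. ✗
w4: successors {w5}; □(◇p → □¬q) there: w5:F. ✗
w5: successors {w6, w7}; □(◇p → □¬q) there: w6:T, w7:T. ✓
w6: successors {w7}; □(◇p → □¬q) there: w7:T. ✓
w7: successors {w0}; □(◇p → □¬q) there: w0:T. ✓
Satisfying worlds: {w0, w1, w5, w6, w7}.

5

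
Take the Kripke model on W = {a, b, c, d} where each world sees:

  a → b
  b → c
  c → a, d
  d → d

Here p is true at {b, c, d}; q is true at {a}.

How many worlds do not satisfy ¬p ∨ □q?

a: ¬p is T, □q is F. ✓
b: ¬p is F, □q is F. ✗
c: ¬p is F, □q is F. ✗
d: ¬p is F, □q is F. ✗
Satisfying worlds: {a}.
So ¬p ∨ □q fails at the other 3 worlds.

3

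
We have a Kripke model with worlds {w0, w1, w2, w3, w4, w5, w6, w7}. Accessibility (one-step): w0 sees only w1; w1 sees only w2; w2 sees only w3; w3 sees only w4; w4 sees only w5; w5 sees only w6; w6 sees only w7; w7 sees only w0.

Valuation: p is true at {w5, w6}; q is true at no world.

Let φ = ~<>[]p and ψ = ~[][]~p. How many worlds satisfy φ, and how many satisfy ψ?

For ~<>[]p:
w0: <>[]p is F. ✓
w1: <>[]p is F. ✓
w2: <>[]p is F. ✓
w3: <>[]p is T. ✗
w4: <>[]p is T. ✗
w5: <>[]p is F. ✓
w6: <>[]p is F. ✓
w7: <>[]p is F. ✓
— 6 worlds.
For ~[][]~p:
w0: [][]~p is T. ✗
w1: [][]~p is T. ✗
w2: [][]~p is T. ✗
w3: [][]~p is F. ✓
w4: [][]~p is F. ✓
w5: [][]~p is T. ✗
w6: [][]~p is T. ✗
w7: [][]~p is T. ✗
— 2 worlds.

6 and 2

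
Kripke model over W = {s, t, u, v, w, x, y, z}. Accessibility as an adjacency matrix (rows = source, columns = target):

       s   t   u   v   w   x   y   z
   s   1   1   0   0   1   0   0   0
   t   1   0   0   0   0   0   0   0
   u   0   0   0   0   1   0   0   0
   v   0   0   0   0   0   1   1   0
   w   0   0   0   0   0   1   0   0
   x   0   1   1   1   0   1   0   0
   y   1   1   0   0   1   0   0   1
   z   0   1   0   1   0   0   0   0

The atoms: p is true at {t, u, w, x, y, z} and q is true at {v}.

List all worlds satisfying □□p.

{u}

s: successors {s, t, w}; □p there: s:F, t:F, w:T. ✗
t: successors {s}; □p there: s:F. ✗
u: successors {w}; □p there: w:T. ✓
v: successors {x, y}; □p there: x:F, y:F. ✗
w: successors {x}; □p there: x:F. ✗
x: successors {t, u, v, x}; □p there: t:F, u:T, v:T, x:F. ✗
y: successors {s, t, w, z}; □p there: s:F, t:F, w:T, z:F. ✗
z: successors {t, v}; □p there: t:F, v:T. ✗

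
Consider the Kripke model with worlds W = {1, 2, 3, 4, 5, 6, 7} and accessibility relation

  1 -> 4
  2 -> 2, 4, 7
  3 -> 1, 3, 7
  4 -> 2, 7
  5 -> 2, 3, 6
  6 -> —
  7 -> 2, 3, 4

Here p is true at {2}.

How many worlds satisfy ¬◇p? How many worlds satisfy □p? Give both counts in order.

3 and 1

For ¬◇p:
1: ◇p is F. ✓
2: ◇p is T. ✗
3: ◇p is F. ✓
4: ◇p is T. ✗
5: ◇p is T. ✗
6: ◇p is F. ✓
7: ◇p is T. ✗
— 3 worlds.
For □p:
1: successors {4}; p there: 4:F. ✗
2: successors {2, 4, 7}; p there: 2:T, 4:F, 7:F. ✗
3: successors {1, 3, 7}; p there: 1:F, 3:F, 7:F. ✗
4: successors {2, 7}; p there: 2:T, 7:F. ✗
5: successors {2, 3, 6}; p there: 2:T, 3:F, 6:F. ✗
6: no successors, so □p holds vacuously. ✓
7: successors {2, 3, 4}; p there: 2:T, 3:F, 4:F. ✗
— 1 world.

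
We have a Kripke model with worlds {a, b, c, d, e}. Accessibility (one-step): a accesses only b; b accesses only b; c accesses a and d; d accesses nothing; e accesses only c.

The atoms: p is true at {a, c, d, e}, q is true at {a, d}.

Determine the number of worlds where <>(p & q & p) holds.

a: successors {b}; p & q & p there: b:F. ✗
b: successors {b}; p & q & p there: b:F. ✗
c: successors {a, d}; p & q & p there: a:T, d:T. ✓
d: no successors, so <>(p & q & p) fails. ✗
e: successors {c}; p & q & p there: c:F. ✗
Satisfying worlds: {c}.

1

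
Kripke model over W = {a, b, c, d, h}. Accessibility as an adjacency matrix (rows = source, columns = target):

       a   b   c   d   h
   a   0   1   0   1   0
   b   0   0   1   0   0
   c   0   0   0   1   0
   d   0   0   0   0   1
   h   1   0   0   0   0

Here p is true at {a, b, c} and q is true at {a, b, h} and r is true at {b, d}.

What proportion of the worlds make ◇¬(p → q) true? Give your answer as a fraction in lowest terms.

a: successors {b, d}; ¬(p → q) there: b:F, d:F. ✗
b: successors {c}; ¬(p → q) there: c:T. ✓
c: successors {d}; ¬(p → q) there: d:F. ✗
d: successors {h}; ¬(p → q) there: h:F. ✗
h: successors {a}; ¬(p → q) there: a:F. ✗
That's 1 of 5 worlds, so 1/5.

1/5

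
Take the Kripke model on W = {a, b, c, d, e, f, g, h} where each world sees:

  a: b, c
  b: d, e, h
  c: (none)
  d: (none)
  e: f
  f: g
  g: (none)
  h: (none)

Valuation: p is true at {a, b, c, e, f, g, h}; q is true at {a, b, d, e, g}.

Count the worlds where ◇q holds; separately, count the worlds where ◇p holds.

3 and 4

For ◇q:
a: successors {b, c}; q there: b:T, c:F. ✓
b: successors {d, e, h}; q there: d:T, e:T, h:F. ✓
c: no successors, so ◇q fails. ✗
d: no successors, so ◇q fails. ✗
e: successors {f}; q there: f:F. ✗
f: successors {g}; q there: g:T. ✓
g: no successors, so ◇q fails. ✗
h: no successors, so ◇q fails. ✗
— 3 worlds.
For ◇p:
a: successors {b, c}; p there: b:T, c:T. ✓
b: successors {d, e, h}; p there: d:F, e:T, h:T. ✓
c: no successors, so ◇p fails. ✗
d: no successors, so ◇p fails. ✗
e: successors {f}; p there: f:T. ✓
f: successors {g}; p there: g:T. ✓
g: no successors, so ◇p fails. ✗
h: no successors, so ◇p fails. ✗
— 4 worlds.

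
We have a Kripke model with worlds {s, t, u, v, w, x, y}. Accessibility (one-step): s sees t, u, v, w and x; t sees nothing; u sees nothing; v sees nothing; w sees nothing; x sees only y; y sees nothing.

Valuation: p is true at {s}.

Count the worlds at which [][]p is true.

6

s: successors {t, u, v, w, x}; []p there: t:T, u:T, v:T, w:T, x:F. ✗
t: no successors, so [][]p holds vacuously. ✓
u: no successors, so [][]p holds vacuously. ✓
v: no successors, so [][]p holds vacuously. ✓
w: no successors, so [][]p holds vacuously. ✓
x: successors {y}; []p there: y:T. ✓
y: no successors, so [][]p holds vacuously. ✓
Satisfying worlds: {t, u, v, w, x, y}.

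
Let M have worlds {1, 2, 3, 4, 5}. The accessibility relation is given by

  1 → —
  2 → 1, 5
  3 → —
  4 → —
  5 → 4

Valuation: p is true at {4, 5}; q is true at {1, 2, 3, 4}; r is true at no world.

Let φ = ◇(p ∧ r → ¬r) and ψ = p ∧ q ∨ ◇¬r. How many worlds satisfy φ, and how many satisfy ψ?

For ◇(p ∧ r → ¬r):
1: no successors, so ◇(p ∧ r → ¬r) fails. ✗
2: successors {1, 5}; p ∧ r → ¬r there: 1:T, 5:T. ✓
3: no successors, so ◇(p ∧ r → ¬r) fails. ✗
4: no successors, so ◇(p ∧ r → ¬r) fails. ✗
5: successors {4}; p ∧ r → ¬r there: 4:T. ✓
— 2 worlds.
For p ∧ q ∨ ◇¬r:
1: p ∧ q is F, ◇¬r is F. ✗
2: p ∧ q is F, ◇¬r is T. ✓
3: p ∧ q is F, ◇¬r is F. ✗
4: p ∧ q is T, ◇¬r is F. ✓
5: p ∧ q is F, ◇¬r is T. ✓
— 3 worlds.

2 and 3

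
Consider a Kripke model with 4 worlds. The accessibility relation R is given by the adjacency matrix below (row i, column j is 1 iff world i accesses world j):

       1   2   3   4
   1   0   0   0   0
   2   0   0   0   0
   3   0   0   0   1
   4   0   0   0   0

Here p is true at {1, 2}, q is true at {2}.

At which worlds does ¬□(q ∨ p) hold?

{3}

1: □(q ∨ p) is T. ✗
2: □(q ∨ p) is T. ✗
3: □(q ∨ p) is F. ✓
4: □(q ∨ p) is T. ✗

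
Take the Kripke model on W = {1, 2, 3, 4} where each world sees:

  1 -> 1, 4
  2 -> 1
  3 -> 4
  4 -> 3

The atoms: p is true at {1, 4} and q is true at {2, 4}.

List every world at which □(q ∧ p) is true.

1: successors {1, 4}; q ∧ p there: 1:F, 4:T. ✗
2: successors {1}; q ∧ p there: 1:F. ✗
3: successors {4}; q ∧ p there: 4:T. ✓
4: successors {3}; q ∧ p there: 3:F. ✗

{3}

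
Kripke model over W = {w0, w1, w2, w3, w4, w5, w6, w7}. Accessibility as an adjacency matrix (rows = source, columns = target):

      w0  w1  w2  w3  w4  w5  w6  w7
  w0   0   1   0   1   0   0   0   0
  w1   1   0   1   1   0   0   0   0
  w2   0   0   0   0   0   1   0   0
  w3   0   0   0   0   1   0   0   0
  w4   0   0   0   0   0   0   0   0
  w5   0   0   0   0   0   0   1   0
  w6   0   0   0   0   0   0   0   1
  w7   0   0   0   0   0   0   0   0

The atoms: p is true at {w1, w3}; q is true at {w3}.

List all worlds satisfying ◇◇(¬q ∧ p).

w0: successors {w1, w3}; ◇(¬q ∧ p) there: w1:F, w3:F. ✗
w1: successors {w0, w2, w3}; ◇(¬q ∧ p) there: w0:T, w2:F, w3:F. ✓
w2: successors {w5}; ◇(¬q ∧ p) there: w5:F. ✗
w3: successors {w4}; ◇(¬q ∧ p) there: w4:F. ✗
w4: no successors, so ◇◇(¬q ∧ p) fails. ✗
w5: successors {w6}; ◇(¬q ∧ p) there: w6:F. ✗
w6: successors {w7}; ◇(¬q ∧ p) there: w7:F. ✗
w7: no successors, so ◇◇(¬q ∧ p) fails. ✗

{w1}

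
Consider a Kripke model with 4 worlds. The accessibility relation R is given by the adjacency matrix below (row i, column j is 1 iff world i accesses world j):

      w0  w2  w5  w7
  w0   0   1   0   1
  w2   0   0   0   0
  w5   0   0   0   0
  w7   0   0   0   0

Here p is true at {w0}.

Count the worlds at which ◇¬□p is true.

w0: successors {w2, w7}; ¬□p there: w2:F, w7:F. ✗
w2: no successors, so ◇¬□p fails. ✗
w5: no successors, so ◇¬□p fails. ✗
w7: no successors, so ◇¬□p fails. ✗
Satisfying worlds: ∅.

0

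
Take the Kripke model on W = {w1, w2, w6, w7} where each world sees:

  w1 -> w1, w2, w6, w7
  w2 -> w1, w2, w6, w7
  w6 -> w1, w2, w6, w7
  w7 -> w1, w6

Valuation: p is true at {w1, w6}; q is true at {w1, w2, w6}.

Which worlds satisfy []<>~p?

{w7}

w1: successors {w1, w2, w6, w7}; <>~p there: w1:T, w2:T, w6:T, w7:F. ✗
w2: successors {w1, w2, w6, w7}; <>~p there: w1:T, w2:T, w6:T, w7:F. ✗
w6: successors {w1, w2, w6, w7}; <>~p there: w1:T, w2:T, w6:T, w7:F. ✗
w7: successors {w1, w6}; <>~p there: w1:T, w6:T. ✓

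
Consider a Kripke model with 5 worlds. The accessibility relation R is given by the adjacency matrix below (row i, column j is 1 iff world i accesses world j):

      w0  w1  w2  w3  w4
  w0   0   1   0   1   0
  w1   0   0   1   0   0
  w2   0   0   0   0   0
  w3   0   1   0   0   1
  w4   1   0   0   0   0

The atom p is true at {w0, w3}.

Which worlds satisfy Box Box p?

{w1, w2}

w0: successors {w1, w3}; Box p there: w1:F, w3:F. ✗
w1: successors {w2}; Box p there: w2:T. ✓
w2: no successors, so Box Box p holds vacuously. ✓
w3: successors {w1, w4}; Box p there: w1:F, w4:T. ✗
w4: successors {w0}; Box p there: w0:F. ✗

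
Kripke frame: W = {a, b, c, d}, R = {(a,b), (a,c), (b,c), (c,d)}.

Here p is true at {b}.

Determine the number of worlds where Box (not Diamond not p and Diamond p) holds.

a: successors {b, c}; not Diamond not p and Diamond p there: b:F, c:F. ✗
b: successors {c}; not Diamond not p and Diamond p there: c:F. ✗
c: successors {d}; not Diamond not p and Diamond p there: d:F. ✗
d: no successors, so Box (not Diamond not p and Diamond p) holds vacuously. ✓
Satisfying worlds: {d}.

1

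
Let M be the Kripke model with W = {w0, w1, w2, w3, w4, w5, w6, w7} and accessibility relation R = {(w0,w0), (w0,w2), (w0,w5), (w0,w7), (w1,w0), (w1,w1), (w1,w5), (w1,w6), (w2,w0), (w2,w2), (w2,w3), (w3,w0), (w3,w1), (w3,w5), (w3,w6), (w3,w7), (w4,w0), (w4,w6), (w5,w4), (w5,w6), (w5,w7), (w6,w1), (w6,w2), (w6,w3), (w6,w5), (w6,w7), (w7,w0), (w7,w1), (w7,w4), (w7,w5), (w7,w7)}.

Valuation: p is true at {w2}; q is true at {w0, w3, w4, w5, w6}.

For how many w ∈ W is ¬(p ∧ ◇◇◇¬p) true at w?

7

w0: p ∧ ◇◇◇¬p is F. ✓
w1: p ∧ ◇◇◇¬p is F. ✓
w2: p ∧ ◇◇◇¬p is T. ✗
w3: p ∧ ◇◇◇¬p is F. ✓
w4: p ∧ ◇◇◇¬p is F. ✓
w5: p ∧ ◇◇◇¬p is F. ✓
w6: p ∧ ◇◇◇¬p is F. ✓
w7: p ∧ ◇◇◇¬p is F. ✓
Satisfying worlds: {w0, w1, w3, w4, w5, w6, w7}.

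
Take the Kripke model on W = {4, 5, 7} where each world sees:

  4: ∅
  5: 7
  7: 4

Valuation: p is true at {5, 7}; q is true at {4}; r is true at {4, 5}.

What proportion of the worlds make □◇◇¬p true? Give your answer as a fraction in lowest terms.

1/3

4: no successors, so □◇◇¬p holds vacuously. ✓
5: successors {7}; ◇◇¬p there: 7:F. ✗
7: successors {4}; ◇◇¬p there: 4:F. ✗
That's 1 of 3 worlds, so 1/3.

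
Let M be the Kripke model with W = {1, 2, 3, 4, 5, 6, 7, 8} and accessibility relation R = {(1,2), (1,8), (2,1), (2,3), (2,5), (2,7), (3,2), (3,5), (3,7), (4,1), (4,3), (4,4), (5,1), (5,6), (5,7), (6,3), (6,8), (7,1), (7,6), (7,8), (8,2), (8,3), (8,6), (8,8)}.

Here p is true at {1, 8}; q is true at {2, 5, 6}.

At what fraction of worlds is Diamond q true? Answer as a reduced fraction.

3/4

1: successors {2, 8}; q there: 2:T, 8:F. ✓
2: successors {1, 3, 5, 7}; q there: 1:F, 3:F, 5:T, 7:F. ✓
3: successors {2, 5, 7}; q there: 2:T, 5:T, 7:F. ✓
4: successors {1, 3, 4}; q there: 1:F, 3:F, 4:F. ✗
5: successors {1, 6, 7}; q there: 1:F, 6:T, 7:F. ✓
6: successors {3, 8}; q there: 3:F, 8:F. ✗
7: successors {1, 6, 8}; q there: 1:F, 6:T, 8:F. ✓
8: successors {2, 3, 6, 8}; q there: 2:T, 3:F, 6:T, 8:F. ✓
That's 6 of 8 worlds, so 6/8 = 3/4.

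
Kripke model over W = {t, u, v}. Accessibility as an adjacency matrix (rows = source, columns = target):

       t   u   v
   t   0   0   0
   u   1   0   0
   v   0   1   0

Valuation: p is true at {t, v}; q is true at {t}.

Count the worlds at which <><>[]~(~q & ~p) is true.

t: no successors, so <><>[]~(~q & ~p) fails. ✗
u: successors {t}; <>[]~(~q & ~p) there: t:F. ✗
v: successors {u}; <>[]~(~q & ~p) there: u:T. ✓
Satisfying worlds: {v}.

1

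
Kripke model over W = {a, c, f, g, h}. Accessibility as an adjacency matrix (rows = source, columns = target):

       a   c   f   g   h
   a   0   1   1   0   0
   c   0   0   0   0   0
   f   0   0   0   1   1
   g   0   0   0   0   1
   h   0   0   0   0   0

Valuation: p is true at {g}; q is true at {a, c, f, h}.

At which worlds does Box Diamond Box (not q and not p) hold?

{c, h}

a: successors {c, f}; Diamond Box (not q and not p) there: c:F, f:T. ✗
c: no successors, so Box Diamond Box (not q and not p) holds vacuously. ✓
f: successors {g, h}; Diamond Box (not q and not p) there: g:T, h:F. ✗
g: successors {h}; Diamond Box (not q and not p) there: h:F. ✗
h: no successors, so Box Diamond Box (not q and not p) holds vacuously. ✓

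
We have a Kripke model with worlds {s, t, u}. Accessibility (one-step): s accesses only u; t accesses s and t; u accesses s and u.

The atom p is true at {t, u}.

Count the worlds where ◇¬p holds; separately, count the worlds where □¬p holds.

For ◇¬p:
s: successors {u}; ¬p there: u:F. ✗
t: successors {s, t}; ¬p there: s:T, t:F. ✓
u: successors {s, u}; ¬p there: s:T, u:F. ✓
— 2 worlds.
For □¬p:
s: successors {u}; ¬p there: u:F. ✗
t: successors {s, t}; ¬p there: s:T, t:F. ✗
u: successors {s, u}; ¬p there: s:T, u:F. ✗
— 0 worlds.

2 and 0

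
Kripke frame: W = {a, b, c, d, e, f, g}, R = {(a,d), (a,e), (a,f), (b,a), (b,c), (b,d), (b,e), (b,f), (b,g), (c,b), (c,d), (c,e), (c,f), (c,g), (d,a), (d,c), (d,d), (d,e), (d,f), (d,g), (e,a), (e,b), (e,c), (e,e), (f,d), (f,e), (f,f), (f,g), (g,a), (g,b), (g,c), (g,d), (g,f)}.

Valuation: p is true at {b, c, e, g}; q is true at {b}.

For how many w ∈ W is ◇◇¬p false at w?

0

a: successors {d, e, f}; ◇¬p there: d:T, e:T, f:T. ✓
b: successors {a, c, d, e, f, g}; ◇¬p there: a:T, c:T, d:T, e:T, f:T, g:T. ✓
c: successors {b, d, e, f, g}; ◇¬p there: b:T, d:T, e:T, f:T, g:T. ✓
d: successors {a, c, d, e, f, g}; ◇¬p there: a:T, c:T, d:T, e:T, f:T, g:T. ✓
e: successors {a, b, c, e}; ◇¬p there: a:T, b:T, c:T, e:T. ✓
f: successors {d, e, f, g}; ◇¬p there: d:T, e:T, f:T, g:T. ✓
g: successors {a, b, c, d, f}; ◇¬p there: a:T, b:T, c:T, d:T, f:T. ✓
Satisfying worlds: {a, b, c, d, e, f, g}.
So ◇◇¬p fails at the other 0 worlds.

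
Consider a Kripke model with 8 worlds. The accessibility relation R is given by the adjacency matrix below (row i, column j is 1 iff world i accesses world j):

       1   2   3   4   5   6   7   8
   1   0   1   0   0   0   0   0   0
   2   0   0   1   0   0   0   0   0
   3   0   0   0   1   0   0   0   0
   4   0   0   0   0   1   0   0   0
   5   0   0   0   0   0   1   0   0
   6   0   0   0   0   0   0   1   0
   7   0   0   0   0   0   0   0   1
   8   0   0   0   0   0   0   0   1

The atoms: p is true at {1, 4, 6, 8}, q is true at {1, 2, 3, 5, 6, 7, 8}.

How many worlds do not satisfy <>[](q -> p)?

3

1: successors {2}; [](q -> p) there: 2:F. ✗
2: successors {3}; [](q -> p) there: 3:T. ✓
3: successors {4}; [](q -> p) there: 4:F. ✗
4: successors {5}; [](q -> p) there: 5:T. ✓
5: successors {6}; [](q -> p) there: 6:F. ✗
6: successors {7}; [](q -> p) there: 7:T. ✓
7: successors {8}; [](q -> p) there: 8:T. ✓
8: successors {8}; [](q -> p) there: 8:T. ✓
Satisfying worlds: {2, 4, 6, 7, 8}.
So <>[](q -> p) fails at the other 3 worlds.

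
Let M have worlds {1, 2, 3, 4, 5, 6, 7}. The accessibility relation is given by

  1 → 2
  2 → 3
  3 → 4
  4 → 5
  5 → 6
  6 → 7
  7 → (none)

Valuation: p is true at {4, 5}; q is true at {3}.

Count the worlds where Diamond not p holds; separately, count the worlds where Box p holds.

For Diamond not p:
1: successors {2}; not p there: 2:T. ✓
2: successors {3}; not p there: 3:T. ✓
3: successors {4}; not p there: 4:F. ✗
4: successors {5}; not p there: 5:F. ✗
5: successors {6}; not p there: 6:T. ✓
6: successors {7}; not p there: 7:T. ✓
7: no successors, so Diamond not p fails. ✗
— 4 worlds.
For Box p:
1: successors {2}; p there: 2:F. ✗
2: successors {3}; p there: 3:F. ✗
3: successors {4}; p there: 4:T. ✓
4: successors {5}; p there: 5:T. ✓
5: successors {6}; p there: 6:F. ✗
6: successors {7}; p there: 7:F. ✗
7: no successors, so Box p holds vacuously. ✓
— 3 worlds.

4 and 3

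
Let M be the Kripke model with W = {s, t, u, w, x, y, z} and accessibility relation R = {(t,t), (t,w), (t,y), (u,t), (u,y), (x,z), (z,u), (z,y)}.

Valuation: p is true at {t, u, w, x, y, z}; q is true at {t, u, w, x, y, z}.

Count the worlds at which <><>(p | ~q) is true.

s: no successors, so <><>(p | ~q) fails. ✗
t: successors {t, w, y}; <>(p | ~q) there: t:T, w:F, y:F. ✓
u: successors {t, y}; <>(p | ~q) there: t:T, y:F. ✓
w: no successors, so <><>(p | ~q) fails. ✗
x: successors {z}; <>(p | ~q) there: z:T. ✓
y: no successors, so <><>(p | ~q) fails. ✗
z: successors {u, y}; <>(p | ~q) there: u:T, y:F. ✓
Satisfying worlds: {t, u, x, z}.

4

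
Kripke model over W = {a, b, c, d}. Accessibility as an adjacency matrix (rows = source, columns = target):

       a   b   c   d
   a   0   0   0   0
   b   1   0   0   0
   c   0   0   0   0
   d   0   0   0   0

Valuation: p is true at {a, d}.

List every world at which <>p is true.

a: no successors, so <>p fails. ✗
b: successors {a}; p there: a:T. ✓
c: no successors, so <>p fails. ✗
d: no successors, so <>p fails. ✗

{b}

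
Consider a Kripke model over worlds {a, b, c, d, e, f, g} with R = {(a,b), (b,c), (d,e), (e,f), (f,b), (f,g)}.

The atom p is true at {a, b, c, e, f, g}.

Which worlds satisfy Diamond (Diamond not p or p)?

{a, b, d, e, f}

a: successors {b}; Diamond not p or p there: b:T. ✓
b: successors {c}; Diamond not p or p there: c:T. ✓
c: no successors, so Diamond (Diamond not p or p) fails. ✗
d: successors {e}; Diamond not p or p there: e:T. ✓
e: successors {f}; Diamond not p or p there: f:T. ✓
f: successors {b, g}; Diamond not p or p there: b:T, g:T. ✓
g: no successors, so Diamond (Diamond not p or p) fails. ✗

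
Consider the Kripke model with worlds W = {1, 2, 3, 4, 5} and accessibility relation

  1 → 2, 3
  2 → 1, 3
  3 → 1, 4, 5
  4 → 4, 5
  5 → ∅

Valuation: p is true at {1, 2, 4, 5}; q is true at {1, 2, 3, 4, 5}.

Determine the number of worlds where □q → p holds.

4

1: □q is T, p is T. ✓
2: □q is T, p is T. ✓
3: □q is T, p is F. ✗
4: □q is T, p is T. ✓
5: □q is T, p is T. ✓
Satisfying worlds: {1, 2, 4, 5}.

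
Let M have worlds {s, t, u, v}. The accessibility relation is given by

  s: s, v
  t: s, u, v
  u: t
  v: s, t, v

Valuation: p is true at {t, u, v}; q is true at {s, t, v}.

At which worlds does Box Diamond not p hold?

s: successors {s, v}; Diamond not p there: s:T, v:T. ✓
t: successors {s, u, v}; Diamond not p there: s:T, u:F, v:T. ✗
u: successors {t}; Diamond not p there: t:T. ✓
v: successors {s, t, v}; Diamond not p there: s:T, t:T, v:T. ✓

{s, u, v}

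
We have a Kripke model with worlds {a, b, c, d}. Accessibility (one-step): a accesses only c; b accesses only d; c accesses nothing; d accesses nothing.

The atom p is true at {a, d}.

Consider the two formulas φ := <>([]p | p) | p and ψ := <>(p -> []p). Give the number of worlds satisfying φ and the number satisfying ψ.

3 and 2

For <>([]p | p) | p:
a: <>([]p | p) is T, p is T. ✓
b: <>([]p | p) is T, p is F. ✓
c: <>([]p | p) is F, p is F. ✗
d: <>([]p | p) is F, p is T. ✓
— 3 worlds.
For <>(p -> []p):
a: successors {c}; p -> []p there: c:T. ✓
b: successors {d}; p -> []p there: d:T. ✓
c: no successors, so <>(p -> []p) fails. ✗
d: no successors, so <>(p -> []p) fails. ✗
— 2 worlds.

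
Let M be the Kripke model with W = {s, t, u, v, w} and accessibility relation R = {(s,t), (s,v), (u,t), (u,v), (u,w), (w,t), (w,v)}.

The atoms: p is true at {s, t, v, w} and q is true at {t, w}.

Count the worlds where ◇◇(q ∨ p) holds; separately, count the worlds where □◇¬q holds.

1 and 2

For ◇◇(q ∨ p):
s: successors {t, v}; ◇(q ∨ p) there: t:F, v:F. ✗
t: no successors, so ◇◇(q ∨ p) fails. ✗
u: successors {t, v, w}; ◇(q ∨ p) there: t:F, v:F, w:T. ✓
v: no successors, so ◇◇(q ∨ p) fails. ✗
w: successors {t, v}; ◇(q ∨ p) there: t:F, v:F. ✗
— 1 world.
For □◇¬q:
s: successors {t, v}; ◇¬q there: t:F, v:F. ✗
t: no successors, so □◇¬q holds vacuously. ✓
u: successors {t, v, w}; ◇¬q there: t:F, v:F, w:T. ✗
v: no successors, so □◇¬q holds vacuously. ✓
w: successors {t, v}; ◇¬q there: t:F, v:F. ✗
— 2 worlds.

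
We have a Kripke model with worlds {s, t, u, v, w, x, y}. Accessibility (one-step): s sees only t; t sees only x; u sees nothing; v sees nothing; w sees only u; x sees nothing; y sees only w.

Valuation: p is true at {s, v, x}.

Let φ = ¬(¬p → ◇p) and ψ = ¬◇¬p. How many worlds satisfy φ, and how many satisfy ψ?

For ¬(¬p → ◇p):
s: ¬p → ◇p is T. ✗
t: ¬p → ◇p is T. ✗
u: ¬p → ◇p is F. ✓
v: ¬p → ◇p is T. ✗
w: ¬p → ◇p is F. ✓
x: ¬p → ◇p is T. ✗
y: ¬p → ◇p is F. ✓
— 3 worlds.
For ¬◇¬p:
s: ◇¬p is T. ✗
t: ◇¬p is F. ✓
u: ◇¬p is F. ✓
v: ◇¬p is F. ✓
w: ◇¬p is T. ✗
x: ◇¬p is F. ✓
y: ◇¬p is T. ✗
— 4 worlds.

3 and 4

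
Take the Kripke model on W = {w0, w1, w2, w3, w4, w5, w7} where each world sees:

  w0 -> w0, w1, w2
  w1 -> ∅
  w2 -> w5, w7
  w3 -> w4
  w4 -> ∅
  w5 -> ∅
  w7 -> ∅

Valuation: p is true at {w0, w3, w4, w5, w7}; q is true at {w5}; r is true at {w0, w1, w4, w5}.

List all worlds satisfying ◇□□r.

{w0, w2, w3}

w0: successors {w0, w1, w2}; □□r there: w0:F, w1:T, w2:T. ✓
w1: no successors, so ◇□□r fails. ✗
w2: successors {w5, w7}; □□r there: w5:T, w7:T. ✓
w3: successors {w4}; □□r there: w4:T. ✓
w4: no successors, so ◇□□r fails. ✗
w5: no successors, so ◇□□r fails. ✗
w7: no successors, so ◇□□r fails. ✗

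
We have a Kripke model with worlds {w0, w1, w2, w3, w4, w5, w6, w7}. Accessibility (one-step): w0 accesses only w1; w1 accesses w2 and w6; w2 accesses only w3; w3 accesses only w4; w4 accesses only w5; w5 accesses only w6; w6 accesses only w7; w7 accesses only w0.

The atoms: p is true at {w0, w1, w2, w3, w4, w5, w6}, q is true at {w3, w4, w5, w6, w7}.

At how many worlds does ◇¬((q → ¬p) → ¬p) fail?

5

w0: successors {w1}; ¬((q → ¬p) → ¬p) there: w1:T. ✓
w1: successors {w2, w6}; ¬((q → ¬p) → ¬p) there: w2:T, w6:F. ✓
w2: successors {w3}; ¬((q → ¬p) → ¬p) there: w3:F. ✗
w3: successors {w4}; ¬((q → ¬p) → ¬p) there: w4:F. ✗
w4: successors {w5}; ¬((q → ¬p) → ¬p) there: w5:F. ✗
w5: successors {w6}; ¬((q → ¬p) → ¬p) there: w6:F. ✗
w6: successors {w7}; ¬((q → ¬p) → ¬p) there: w7:F. ✗
w7: successors {w0}; ¬((q → ¬p) → ¬p) there: w0:T. ✓
Satisfying worlds: {w0, w1, w7}.
So ◇¬((q → ¬p) → ¬p) fails at the other 5 worlds.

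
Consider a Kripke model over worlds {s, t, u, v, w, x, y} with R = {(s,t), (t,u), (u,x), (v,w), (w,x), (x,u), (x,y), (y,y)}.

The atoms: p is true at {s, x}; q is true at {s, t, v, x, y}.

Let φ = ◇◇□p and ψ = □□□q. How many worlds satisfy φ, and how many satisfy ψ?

3 and 4

For ◇◇□p:
s: successors {t}; ◇□p there: t:T. ✓
t: successors {u}; ◇□p there: u:F. ✗
u: successors {x}; ◇□p there: x:T. ✓
v: successors {w}; ◇□p there: w:F. ✗
w: successors {x}; ◇□p there: x:T. ✓
x: successors {u, y}; ◇□p there: u:F, y:F. ✗
y: successors {y}; ◇□p there: y:F. ✗
— 3 worlds.
For □□□q:
s: successors {t}; □□q there: t:T. ✓
t: successors {u}; □□q there: u:F. ✗
u: successors {x}; □□q there: x:T. ✓
v: successors {w}; □□q there: w:F. ✗
w: successors {x}; □□q there: x:T. ✓
x: successors {u, y}; □□q there: u:F, y:T. ✗
y: successors {y}; □□q there: y:T. ✓
— 4 worlds.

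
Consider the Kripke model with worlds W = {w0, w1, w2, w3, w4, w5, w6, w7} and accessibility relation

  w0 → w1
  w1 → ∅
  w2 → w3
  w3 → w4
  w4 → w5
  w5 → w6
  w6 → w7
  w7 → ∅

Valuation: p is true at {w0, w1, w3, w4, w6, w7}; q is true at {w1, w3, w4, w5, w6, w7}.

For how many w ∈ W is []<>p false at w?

w0: successors {w1}; <>p there: w1:F. ✗
w1: no successors, so []<>p holds vacuously. ✓
w2: successors {w3}; <>p there: w3:T. ✓
w3: successors {w4}; <>p there: w4:F. ✗
w4: successors {w5}; <>p there: w5:T. ✓
w5: successors {w6}; <>p there: w6:T. ✓
w6: successors {w7}; <>p there: w7:F. ✗
w7: no successors, so []<>p holds vacuously. ✓
Satisfying worlds: {w1, w2, w4, w5, w7}.
So []<>p fails at the other 3 worlds.

3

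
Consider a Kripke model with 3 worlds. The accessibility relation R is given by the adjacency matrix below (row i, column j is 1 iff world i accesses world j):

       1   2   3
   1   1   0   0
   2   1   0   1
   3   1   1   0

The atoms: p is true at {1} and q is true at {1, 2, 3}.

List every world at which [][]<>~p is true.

∅

1: successors {1}; []<>~p there: 1:F. ✗
2: successors {1, 3}; []<>~p there: 1:F, 3:F. ✗
3: successors {1, 2}; []<>~p there: 1:F, 2:F. ✗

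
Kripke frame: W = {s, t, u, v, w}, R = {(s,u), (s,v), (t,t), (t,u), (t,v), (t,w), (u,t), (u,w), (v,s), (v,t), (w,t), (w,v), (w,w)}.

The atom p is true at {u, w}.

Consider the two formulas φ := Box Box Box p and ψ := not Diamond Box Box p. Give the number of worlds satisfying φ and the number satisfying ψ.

0 and 5

For Box Box Box p:
s: successors {u, v}; Box Box p there: u:F, v:F. ✗
t: successors {t, u, v, w}; Box Box p there: t:F, u:F, v:F, w:F. ✗
u: successors {t, w}; Box Box p there: t:F, w:F. ✗
v: successors {s, t}; Box Box p there: s:F, t:F. ✗
w: successors {t, v, w}; Box Box p there: t:F, v:F, w:F. ✗
— 0 worlds.
For not Diamond Box Box p:
s: Diamond Box Box p is F. ✓
t: Diamond Box Box p is F. ✓
u: Diamond Box Box p is F. ✓
v: Diamond Box Box p is F. ✓
w: Diamond Box Box p is F. ✓
— 5 worlds.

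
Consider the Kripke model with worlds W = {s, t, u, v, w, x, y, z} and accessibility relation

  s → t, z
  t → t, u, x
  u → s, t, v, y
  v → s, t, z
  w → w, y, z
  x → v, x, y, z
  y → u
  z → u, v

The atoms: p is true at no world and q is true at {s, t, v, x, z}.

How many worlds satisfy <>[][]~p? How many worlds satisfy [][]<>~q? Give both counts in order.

8 and 0

For <>[][]~p:
s: successors {t, z}; [][]~p there: t:T, z:T. ✓
t: successors {t, u, x}; [][]~p there: t:T, u:T, x:T. ✓
u: successors {s, t, v, y}; [][]~p there: s:T, t:T, v:T, y:T. ✓
v: successors {s, t, z}; [][]~p there: s:T, t:T, z:T. ✓
w: successors {w, y, z}; [][]~p there: w:T, y:T, z:T. ✓
x: successors {v, x, y, z}; [][]~p there: v:T, x:T, y:T, z:T. ✓
y: successors {u}; [][]~p there: u:T. ✓
z: successors {u, v}; [][]~p there: u:T, v:T. ✓
— 8 worlds.
For [][]<>~q:
s: successors {t, z}; []<>~q there: t:T, z:F. ✗
t: successors {t, u, x}; []<>~q there: t:T, u:F, x:F. ✗
u: successors {s, t, v, y}; []<>~q there: s:T, t:T, v:F, y:T. ✗
v: successors {s, t, z}; []<>~q there: s:T, t:T, z:F. ✗
w: successors {w, y, z}; []<>~q there: w:T, y:T, z:F. ✗
x: successors {v, x, y, z}; []<>~q there: v:F, x:F, y:T, z:F. ✗
y: successors {u}; []<>~q there: u:F. ✗
z: successors {u, v}; []<>~q there: u:F, v:F. ✗
— 0 worlds.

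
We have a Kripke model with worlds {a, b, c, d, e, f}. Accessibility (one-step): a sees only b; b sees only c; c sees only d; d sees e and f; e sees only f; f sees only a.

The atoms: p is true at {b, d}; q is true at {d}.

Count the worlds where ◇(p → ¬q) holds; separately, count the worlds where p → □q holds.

For ◇(p → ¬q):
a: successors {b}; p → ¬q there: b:T. ✓
b: successors {c}; p → ¬q there: c:T. ✓
c: successors {d}; p → ¬q there: d:F. ✗
d: successors {e, f}; p → ¬q there: e:T, f:T. ✓
e: successors {f}; p → ¬q there: f:T. ✓
f: successors {a}; p → ¬q there: a:T. ✓
— 5 worlds.
For p → □q:
a: p is F, □q is F. ✓
b: p is T, □q is F. ✗
c: p is F, □q is T. ✓
d: p is T, □q is F. ✗
e: p is F, □q is F. ✓
f: p is F, □q is F. ✓
— 4 worlds.

5 and 4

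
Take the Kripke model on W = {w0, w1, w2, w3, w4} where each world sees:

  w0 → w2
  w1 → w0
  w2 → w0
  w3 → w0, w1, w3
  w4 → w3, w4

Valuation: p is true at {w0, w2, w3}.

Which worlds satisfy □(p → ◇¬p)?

{w4}

w0: successors {w2}; p → ◇¬p there: w2:F. ✗
w1: successors {w0}; p → ◇¬p there: w0:F. ✗
w2: successors {w0}; p → ◇¬p there: w0:F. ✗
w3: successors {w0, w1, w3}; p → ◇¬p there: w0:F, w1:T, w3:T. ✗
w4: successors {w3, w4}; p → ◇¬p there: w3:T, w4:T. ✓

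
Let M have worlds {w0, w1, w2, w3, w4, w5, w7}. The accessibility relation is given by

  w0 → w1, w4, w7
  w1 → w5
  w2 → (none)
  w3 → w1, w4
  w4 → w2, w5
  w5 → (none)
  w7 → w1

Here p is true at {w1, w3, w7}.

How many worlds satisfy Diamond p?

3

w0: successors {w1, w4, w7}; p there: w1:T, w4:F, w7:T. ✓
w1: successors {w5}; p there: w5:F. ✗
w2: no successors, so Diamond p fails. ✗
w3: successors {w1, w4}; p there: w1:T, w4:F. ✓
w4: successors {w2, w5}; p there: w2:F, w5:F. ✗
w5: no successors, so Diamond p fails. ✗
w7: successors {w1}; p there: w1:T. ✓
Satisfying worlds: {w0, w3, w7}.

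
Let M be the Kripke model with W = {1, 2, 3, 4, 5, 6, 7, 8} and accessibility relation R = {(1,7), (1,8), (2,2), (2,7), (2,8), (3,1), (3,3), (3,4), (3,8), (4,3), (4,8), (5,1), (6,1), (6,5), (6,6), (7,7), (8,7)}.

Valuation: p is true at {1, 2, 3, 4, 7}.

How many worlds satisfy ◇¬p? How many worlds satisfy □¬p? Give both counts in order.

For ◇¬p:
1: successors {7, 8}; ¬p there: 7:F, 8:T. ✓
2: successors {2, 7, 8}; ¬p there: 2:F, 7:F, 8:T. ✓
3: successors {1, 3, 4, 8}; ¬p there: 1:F, 3:F, 4:F, 8:T. ✓
4: successors {3, 8}; ¬p there: 3:F, 8:T. ✓
5: successors {1}; ¬p there: 1:F. ✗
6: successors {1, 5, 6}; ¬p there: 1:F, 5:T, 6:T. ✓
7: successors {7}; ¬p there: 7:F. ✗
8: successors {7}; ¬p there: 7:F. ✗
— 5 worlds.
For □¬p:
1: successors {7, 8}; ¬p there: 7:F, 8:T. ✗
2: successors {2, 7, 8}; ¬p there: 2:F, 7:F, 8:T. ✗
3: successors {1, 3, 4, 8}; ¬p there: 1:F, 3:F, 4:F, 8:T. ✗
4: successors {3, 8}; ¬p there: 3:F, 8:T. ✗
5: successors {1}; ¬p there: 1:F. ✗
6: successors {1, 5, 6}; ¬p there: 1:F, 5:T, 6:T. ✗
7: successors {7}; ¬p there: 7:F. ✗
8: successors {7}; ¬p there: 7:F. ✗
— 0 worlds.

5 and 0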